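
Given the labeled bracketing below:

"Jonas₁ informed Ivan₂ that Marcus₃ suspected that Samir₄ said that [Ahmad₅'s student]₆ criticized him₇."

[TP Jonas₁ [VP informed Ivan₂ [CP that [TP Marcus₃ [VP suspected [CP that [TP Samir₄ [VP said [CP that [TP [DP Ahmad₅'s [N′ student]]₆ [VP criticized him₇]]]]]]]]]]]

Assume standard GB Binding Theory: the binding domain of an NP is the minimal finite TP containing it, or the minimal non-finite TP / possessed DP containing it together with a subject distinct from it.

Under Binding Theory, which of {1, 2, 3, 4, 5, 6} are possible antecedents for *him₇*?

*him* is a pronoun, so Principle B applies: it must be free in its binding domain.
Binding domain of *him₇*: the embedded TP, whose subject is [Ahmad₅'s student]₆.
*Jonas₁* c-commands the pronoun but from outside its binding domain, and is not c-commanded by it → coindexation permitted.
*Ivan₂* c-commands the pronoun but from outside its binding domain, and is not c-commanded by it → coindexation permitted.
*Marcus₃* c-commands the pronoun but from outside its binding domain, and is not c-commanded by it → coindexation permitted.
*Samir₄* c-commands the pronoun but from outside its binding domain, and is not c-commanded by it → coindexation permitted.
*Ahmad₅* and the pronoun do not c-command one another → neither Principle B nor Principle C is at stake; coindexation permitted.
*[Ahmad₅'s student]₆* c-commands the pronoun within its binding domain → coindexation would violate Principle B.

{1, 2, 3, 4, 5}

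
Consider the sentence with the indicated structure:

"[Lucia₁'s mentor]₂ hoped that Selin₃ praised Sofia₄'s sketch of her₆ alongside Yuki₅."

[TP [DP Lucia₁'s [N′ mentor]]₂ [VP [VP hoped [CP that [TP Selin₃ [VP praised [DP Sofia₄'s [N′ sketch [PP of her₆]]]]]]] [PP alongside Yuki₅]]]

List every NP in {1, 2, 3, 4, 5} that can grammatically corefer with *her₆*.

*her* is a pronoun, so Principle B applies: it must be free in its binding domain.
Binding domain of *her₆*: the possessed DP, whose subject is Sofia₄.
*Lucia₁* and the pronoun do not c-command one another → neither Principle B nor Principle C is at stake; coindexation permitted.
*[Lucia₁'s mentor]₂* c-commands the pronoun but from outside its binding domain, and is not c-commanded by it → coindexation permitted.
*Selin₃* c-commands the pronoun but from outside its binding domain, and is not c-commanded by it → coindexation permitted.
*Sofia₄* c-commands the pronoun within its binding domain → coindexation would violate Principle B.
*Yuki₅* and the pronoun do not c-command one another → neither Principle B nor Principle C is at stake; coindexation permitted.

{1, 2, 3, 5}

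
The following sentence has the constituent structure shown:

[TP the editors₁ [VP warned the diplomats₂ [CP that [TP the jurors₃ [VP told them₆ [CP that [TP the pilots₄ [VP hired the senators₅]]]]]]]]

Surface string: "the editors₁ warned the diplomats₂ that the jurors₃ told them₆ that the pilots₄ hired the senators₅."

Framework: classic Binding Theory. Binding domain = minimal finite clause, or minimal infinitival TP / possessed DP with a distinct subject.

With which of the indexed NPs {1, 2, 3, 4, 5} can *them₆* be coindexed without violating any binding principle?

{1, 2}

*them* is a pronoun, so Principle B applies: it must be free in its binding domain.
Binding domain of *them₆*: the embedded TP, whose subject is the jurors₃.
*the editors₁* c-commands the pronoun but from outside its binding domain, and is not c-commanded by it → coindexation permitted.
*the diplomats₂* c-commands the pronoun but from outside its binding domain, and is not c-commanded by it → coindexation permitted.
*the jurors₃* c-commands the pronoun within its binding domain → coindexation would violate Principle B.
*the pilots₄*: the pronoun c-commands this R-expression → coindexation would violate Principle C on *the pilots₄*.
*the senators₅*: the pronoun c-commands this R-expression → coindexation would violate Principle C on *the senators₅*.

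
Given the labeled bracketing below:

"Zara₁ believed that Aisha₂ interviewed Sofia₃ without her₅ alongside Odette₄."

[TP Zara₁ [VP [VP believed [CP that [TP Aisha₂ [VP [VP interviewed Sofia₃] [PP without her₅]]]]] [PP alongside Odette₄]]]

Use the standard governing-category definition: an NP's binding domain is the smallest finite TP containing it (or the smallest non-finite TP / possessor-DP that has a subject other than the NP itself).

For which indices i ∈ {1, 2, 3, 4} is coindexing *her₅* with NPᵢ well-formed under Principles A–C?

*her* is a pronoun, so Principle B applies: it must be free in its binding domain.
Binding domain of *her₅*: the embedded TP, whose subject is Aisha₂.
*Zara₁* c-commands the pronoun but from outside its binding domain, and is not c-commanded by it → coindexation permitted.
*Aisha₂* c-commands the pronoun within its binding domain → coindexation would violate Principle B.
*Sofia₃* and the pronoun do not c-command one another → neither Principle B nor Principle C is at stake; coindexation permitted.
*Odette₄* and the pronoun do not c-command one another → neither Principle B nor Principle C is at stake; coindexation permitted.

{1, 3, 4}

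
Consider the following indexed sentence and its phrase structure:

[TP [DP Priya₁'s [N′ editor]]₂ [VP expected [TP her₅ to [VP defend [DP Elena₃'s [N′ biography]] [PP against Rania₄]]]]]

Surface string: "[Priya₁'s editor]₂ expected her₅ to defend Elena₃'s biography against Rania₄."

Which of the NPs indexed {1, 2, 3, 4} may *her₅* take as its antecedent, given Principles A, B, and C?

*her* is a pronoun, so Principle B applies: it must be free in its binding domain.
Binding domain of *her₅*: the matrix TP, whose subject is [Priya₁'s editor]₂.
*Priya₁* and the pronoun do not c-command one another → neither Principle B nor Principle C is at stake; coindexation permitted.
*[Priya₁'s editor]₂* c-commands the pronoun within its binding domain → coindexation would violate Principle B.
*Elena₃*: the pronoun c-commands this R-expression → coindexation would violate Principle C on *Elena₃*.
*Rania₄*: the pronoun c-commands this R-expression → coindexation would violate Principle C on *Rania₄*.

{1}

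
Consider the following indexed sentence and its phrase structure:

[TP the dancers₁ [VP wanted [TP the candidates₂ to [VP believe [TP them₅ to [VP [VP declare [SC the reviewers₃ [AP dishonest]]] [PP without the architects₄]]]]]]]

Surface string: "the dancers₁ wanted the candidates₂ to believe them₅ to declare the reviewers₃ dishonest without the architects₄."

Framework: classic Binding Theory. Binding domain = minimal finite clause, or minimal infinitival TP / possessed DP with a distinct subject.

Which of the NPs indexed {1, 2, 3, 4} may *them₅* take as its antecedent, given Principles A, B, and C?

{1}

*them* is a pronoun, so Principle B applies: it must be free in its binding domain.
Binding domain of *them₅*: the embedded TP, whose subject is the candidates₂.
*the dancers₁* c-commands the pronoun but from outside its binding domain, and is not c-commanded by it → coindexation permitted.
*the candidates₂* c-commands the pronoun within its binding domain → coindexation would violate Principle B.
*the reviewers₃*: the pronoun c-commands this R-expression → coindexation would violate Principle C on *the reviewers₃*.
*the architects₄*: the pronoun c-commands this R-expression → coindexation would violate Principle C on *the architects₄*.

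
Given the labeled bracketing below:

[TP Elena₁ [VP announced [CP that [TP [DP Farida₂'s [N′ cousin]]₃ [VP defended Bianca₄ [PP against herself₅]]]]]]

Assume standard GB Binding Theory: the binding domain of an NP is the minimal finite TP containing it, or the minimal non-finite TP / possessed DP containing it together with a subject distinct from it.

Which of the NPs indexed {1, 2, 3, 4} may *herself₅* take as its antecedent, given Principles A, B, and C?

*herself* is an anaphor, so Principle A applies: it must be bound in its binding domain.
Binding domain of *herself₅*: the embedded TP, whose subject is [Farida₂'s cousin]₃.
*Elena₁* c-commands the anaphor but is outside its binding domain → cannot satisfy Principle A.
*Farida₂* does not c-command the anaphor → cannot bind it.
*[Farida₂'s cousin]₃* c-commands the anaphor within its binding domain → licit binder.
*Bianca₄* c-commands the anaphor within its binding domain → licit binder.

{3, 4}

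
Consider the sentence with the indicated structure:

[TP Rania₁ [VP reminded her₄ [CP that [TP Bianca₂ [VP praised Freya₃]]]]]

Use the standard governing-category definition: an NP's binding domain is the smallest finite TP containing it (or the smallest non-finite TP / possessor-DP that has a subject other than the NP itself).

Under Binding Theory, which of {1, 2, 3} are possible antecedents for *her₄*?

*her* is a pronoun, so Principle B applies: it must be free in its binding domain.
Binding domain of *her₄*: the matrix TP, whose subject is Rania₁.
*Rania₁* c-commands the pronoun within its binding domain → coindexation would violate Principle B.
*Bianca₂*: the pronoun c-commands this R-expression → coindexation would violate Principle C on *Bianca₂*.
*Freya₃*: the pronoun c-commands this R-expression → coindexation would violate Principle C on *Freya₃*.

none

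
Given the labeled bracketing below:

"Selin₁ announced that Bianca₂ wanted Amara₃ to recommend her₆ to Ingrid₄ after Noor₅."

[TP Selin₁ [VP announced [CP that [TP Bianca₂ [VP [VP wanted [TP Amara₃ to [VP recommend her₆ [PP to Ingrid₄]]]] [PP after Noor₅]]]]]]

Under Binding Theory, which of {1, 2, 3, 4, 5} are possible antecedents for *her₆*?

*her* is a pronoun, so Principle B applies: it must be free in its binding domain.
Binding domain of *her₆*: the embedded TP, whose subject is Amara₃.
*Selin₁* c-commands the pronoun but from outside its binding domain, and is not c-commanded by it → coindexation permitted.
*Bianca₂* c-commands the pronoun but from outside its binding domain, and is not c-commanded by it → coindexation permitted.
*Amara₃* c-commands the pronoun within its binding domain → coindexation would violate Principle B.
*Ingrid₄*: the pronoun c-commands this R-expression → coindexation would violate Principle C on *Ingrid₄*.
*Noor₅* and the pronoun do not c-command one another → neither Principle B nor Principle C is at stake; coindexation permitted.

{1, 2, 5}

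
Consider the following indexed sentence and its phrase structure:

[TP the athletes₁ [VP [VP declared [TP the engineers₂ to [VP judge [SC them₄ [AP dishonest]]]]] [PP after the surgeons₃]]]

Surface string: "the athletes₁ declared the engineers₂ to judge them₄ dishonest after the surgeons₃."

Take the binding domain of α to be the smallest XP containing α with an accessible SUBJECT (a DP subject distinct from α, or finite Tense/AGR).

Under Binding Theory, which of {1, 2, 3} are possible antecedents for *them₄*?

{1, 3}

*them* is a pronoun, so Principle B applies: it must be free in its binding domain.
Binding domain of *them₄*: the embedded TP, whose subject is the engineers₂.
*the athletes₁* c-commands the pronoun but from outside its binding domain, and is not c-commanded by it → coindexation permitted.
*the engineers₂* c-commands the pronoun within its binding domain → coindexation would violate Principle B.
*the surgeons₃* and the pronoun do not c-command one another → neither Principle B nor Principle C is at stake; coindexation permitted.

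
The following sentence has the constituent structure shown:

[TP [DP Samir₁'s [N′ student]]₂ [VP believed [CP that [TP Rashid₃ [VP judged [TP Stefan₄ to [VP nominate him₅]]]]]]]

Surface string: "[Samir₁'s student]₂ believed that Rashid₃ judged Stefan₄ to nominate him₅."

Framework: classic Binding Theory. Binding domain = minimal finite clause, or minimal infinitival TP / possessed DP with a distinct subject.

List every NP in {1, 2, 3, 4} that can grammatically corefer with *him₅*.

{1, 2, 3}

*him* is a pronoun, so Principle B applies: it must be free in its binding domain.
Binding domain of *him₅*: the embedded TP, whose subject is Stefan₄.
*Samir₁* and the pronoun do not c-command one another → neither Principle B nor Principle C is at stake; coindexation permitted.
*[Samir₁'s student]₂* c-commands the pronoun but from outside its binding domain, and is not c-commanded by it → coindexation permitted.
*Rashid₃* c-commands the pronoun but from outside its binding domain, and is not c-commanded by it → coindexation permitted.
*Stefan₄* c-commands the pronoun within its binding domain → coindexation would violate Principle B.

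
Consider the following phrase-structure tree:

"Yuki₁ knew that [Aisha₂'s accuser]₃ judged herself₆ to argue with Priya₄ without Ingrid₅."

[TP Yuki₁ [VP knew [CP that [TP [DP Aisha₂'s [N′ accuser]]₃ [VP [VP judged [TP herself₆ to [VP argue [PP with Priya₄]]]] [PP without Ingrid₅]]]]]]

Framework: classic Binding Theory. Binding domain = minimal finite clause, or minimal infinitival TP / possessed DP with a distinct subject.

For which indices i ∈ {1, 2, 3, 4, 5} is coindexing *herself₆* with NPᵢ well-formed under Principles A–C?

*herself* is an anaphor, so Principle A applies: it must be bound in its binding domain.
Binding domain of *herself₆*: the embedded TP, whose subject is [Aisha₂'s accuser]₃.
*Yuki₁* c-commands the anaphor but is outside its binding domain → cannot satisfy Principle A.
*Aisha₂* does not c-command the anaphor → cannot bind it.
*[Aisha₂'s accuser]₃* c-commands the anaphor within its binding domain → licit binder.
*Priya₄* does not c-command the anaphor → cannot bind it.
*Ingrid₅* does not c-command the anaphor → cannot bind it.

{3}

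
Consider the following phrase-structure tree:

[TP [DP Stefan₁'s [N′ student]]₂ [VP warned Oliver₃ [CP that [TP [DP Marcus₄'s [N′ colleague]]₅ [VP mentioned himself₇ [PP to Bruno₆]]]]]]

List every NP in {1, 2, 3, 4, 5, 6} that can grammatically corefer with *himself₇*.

{5}

*himself* is an anaphor, so Principle A applies: it must be bound in its binding domain.
Binding domain of *himself₇*: the embedded TP, whose subject is [Marcus₄'s colleague]₅.
*Stefan₁* does not c-command the anaphor → cannot bind it.
*[Stefan₁'s student]₂* c-commands the anaphor but is outside its binding domain → cannot satisfy Principle A.
*Oliver₃* c-commands the anaphor but is outside its binding domain → cannot satisfy Principle A.
*Marcus₄* does not c-command the anaphor → cannot bind it.
*[Marcus₄'s colleague]₅* c-commands the anaphor within its binding domain → licit binder.
*Bruno₆* does not c-command the anaphor → cannot bind it.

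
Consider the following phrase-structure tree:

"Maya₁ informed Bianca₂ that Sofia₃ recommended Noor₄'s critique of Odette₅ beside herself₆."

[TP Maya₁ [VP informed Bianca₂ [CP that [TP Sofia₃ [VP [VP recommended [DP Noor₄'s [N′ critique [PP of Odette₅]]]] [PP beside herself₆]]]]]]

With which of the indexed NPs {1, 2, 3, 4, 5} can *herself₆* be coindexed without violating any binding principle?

*herself* is an anaphor, so Principle A applies: it must be bound in its binding domain.
Binding domain of *herself₆*: the embedded TP, whose subject is Sofia₃.
*Maya₁* c-commands the anaphor but is outside its binding domain → cannot satisfy Principle A.
*Bianca₂* c-commands the anaphor but is outside its binding domain → cannot satisfy Principle A.
*Sofia₃* c-commands the anaphor within its binding domain → licit binder.
*Noor₄* does not c-command the anaphor → cannot bind it.
*Odette₅* does not c-command the anaphor → cannot bind it.

{3}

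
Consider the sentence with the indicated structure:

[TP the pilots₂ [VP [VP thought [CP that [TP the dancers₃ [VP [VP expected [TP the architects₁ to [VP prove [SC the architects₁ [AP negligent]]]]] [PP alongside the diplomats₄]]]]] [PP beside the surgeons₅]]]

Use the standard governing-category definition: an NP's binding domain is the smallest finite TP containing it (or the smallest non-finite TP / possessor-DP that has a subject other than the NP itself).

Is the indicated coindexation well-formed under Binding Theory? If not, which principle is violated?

Principle C

The two coindexed NPs are *the architects₁* (the lower occurrence) and *the architects₁* (the higher occurrence).
*the architects₁* (the lower occurrence) is an R-expression. Principle C requires it to be free everywhere.
*the architects₁* (the higher occurrence) c-commands it and carries the same index.
The R-expression is bound → Principle C violation.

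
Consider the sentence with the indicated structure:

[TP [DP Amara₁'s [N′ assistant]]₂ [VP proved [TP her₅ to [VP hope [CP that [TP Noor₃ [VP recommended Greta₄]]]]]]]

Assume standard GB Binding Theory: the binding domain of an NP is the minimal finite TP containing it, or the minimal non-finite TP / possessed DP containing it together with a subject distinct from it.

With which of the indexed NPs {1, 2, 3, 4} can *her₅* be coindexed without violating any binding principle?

{1}

*her* is a pronoun, so Principle B applies: it must be free in its binding domain.
Binding domain of *her₅*: the matrix TP, whose subject is [Amara₁'s assistant]₂.
*Amara₁* and the pronoun do not c-command one another → neither Principle B nor Principle C is at stake; coindexation permitted.
*[Amara₁'s assistant]₂* c-commands the pronoun within its binding domain → coindexation would violate Principle B.
*Noor₃*: the pronoun c-commands this R-expression → coindexation would violate Principle C on *Noor₃*.
*Greta₄*: the pronoun c-commands this R-expression → coindexation would violate Principle C on *Greta₄*.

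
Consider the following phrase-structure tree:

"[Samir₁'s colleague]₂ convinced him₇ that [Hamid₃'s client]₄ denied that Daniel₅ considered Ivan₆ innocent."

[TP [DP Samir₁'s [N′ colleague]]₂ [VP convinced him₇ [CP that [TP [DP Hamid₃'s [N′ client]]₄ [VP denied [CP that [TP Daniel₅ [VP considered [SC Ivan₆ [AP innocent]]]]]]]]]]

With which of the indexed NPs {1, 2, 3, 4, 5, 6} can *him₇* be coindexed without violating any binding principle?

{1}

*him* is a pronoun, so Principle B applies: it must be free in its binding domain.
Binding domain of *him₇*: the matrix TP, whose subject is [Samir₁'s colleague]₂.
*Samir₁* and the pronoun do not c-command one another → neither Principle B nor Principle C is at stake; coindexation permitted.
*[Samir₁'s colleague]₂* c-commands the pronoun within its binding domain → coindexation would violate Principle B.
*Hamid₃*: the pronoun c-commands this R-expression → coindexation would violate Principle C on *Hamid₃*.
*[Hamid₃'s client]₄*: the pronoun c-commands this R-expression → coindexation would violate Principle C on *[Hamid₃'s client]₄*.
*Daniel₅*: the pronoun c-commands this R-expression → coindexation would violate Principle C on *Daniel₅*.
*Ivan₆*: the pronoun c-commands this R-expression → coindexation would violate Principle C on *Ivan₆*.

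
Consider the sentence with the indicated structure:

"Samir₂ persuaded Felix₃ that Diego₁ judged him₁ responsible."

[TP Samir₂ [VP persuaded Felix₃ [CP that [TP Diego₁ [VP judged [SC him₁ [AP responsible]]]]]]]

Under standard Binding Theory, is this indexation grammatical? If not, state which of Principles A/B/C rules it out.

The two coindexed NPs are *Diego₁* and *him₁*.
*him₁* is a pronoun. Its binding domain is the embedded TP, whose subject is Diego₁.
*Diego₁* c-commands it within that domain and carries the same index.
The pronoun is locally bound → Principle B violation.

Principle B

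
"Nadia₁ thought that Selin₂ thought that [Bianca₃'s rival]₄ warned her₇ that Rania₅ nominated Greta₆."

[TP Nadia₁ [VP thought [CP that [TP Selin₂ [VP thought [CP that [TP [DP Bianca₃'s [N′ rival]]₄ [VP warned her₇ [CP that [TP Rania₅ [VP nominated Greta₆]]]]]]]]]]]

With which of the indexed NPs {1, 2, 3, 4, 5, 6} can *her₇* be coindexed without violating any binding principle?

*her* is a pronoun, so Principle B applies: it must be free in its binding domain.
Binding domain of *her₇*: the embedded TP, whose subject is [Bianca₃'s rival]₄.
*Nadia₁* c-commands the pronoun but from outside its binding domain, and is not c-commanded by it → coindexation permitted.
*Selin₂* c-commands the pronoun but from outside its binding domain, and is not c-commanded by it → coindexation permitted.
*Bianca₃* and the pronoun do not c-command one another → neither Principle B nor Principle C is at stake; coindexation permitted.
*[Bianca₃'s rival]₄* c-commands the pronoun within its binding domain → coindexation would violate Principle B.
*Rania₅*: the pronoun c-commands this R-expression → coindexation would violate Principle C on *Rania₅*.
*Greta₆*: the pronoun c-commands this R-expression → coindexation would violate Principle C on *Greta₆*.

{1, 2, 3}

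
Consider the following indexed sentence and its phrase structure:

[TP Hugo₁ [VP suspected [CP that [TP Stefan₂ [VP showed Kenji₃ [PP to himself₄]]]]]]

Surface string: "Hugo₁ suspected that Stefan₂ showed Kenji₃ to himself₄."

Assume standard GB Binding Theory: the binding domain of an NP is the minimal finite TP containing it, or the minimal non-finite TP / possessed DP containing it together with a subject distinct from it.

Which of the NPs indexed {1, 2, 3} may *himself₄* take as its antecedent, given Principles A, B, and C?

{2, 3}

*himself* is an anaphor, so Principle A applies: it must be bound in its binding domain.
Binding domain of *himself₄*: the embedded TP, whose subject is Stefan₂.
*Hugo₁* c-commands the anaphor but is outside its binding domain → cannot satisfy Principle A.
*Stefan₂* c-commands the anaphor within its binding domain → licit binder.
*Kenji₃* c-commands the anaphor within its binding domain → licit binder.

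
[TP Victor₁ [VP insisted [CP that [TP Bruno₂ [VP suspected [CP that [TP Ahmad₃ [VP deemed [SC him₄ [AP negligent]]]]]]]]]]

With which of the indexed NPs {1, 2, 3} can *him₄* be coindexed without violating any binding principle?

{1, 2}

*him* is a pronoun, so Principle B applies: it must be free in its binding domain.
Binding domain of *him₄*: the embedded TP, whose subject is Ahmad₃.
*Victor₁* c-commands the pronoun but from outside its binding domain, and is not c-commanded by it → coindexation permitted.
*Bruno₂* c-commands the pronoun but from outside its binding domain, and is not c-commanded by it → coindexation permitted.
*Ahmad₃* c-commands the pronoun within its binding domain → coindexation would violate Principle B.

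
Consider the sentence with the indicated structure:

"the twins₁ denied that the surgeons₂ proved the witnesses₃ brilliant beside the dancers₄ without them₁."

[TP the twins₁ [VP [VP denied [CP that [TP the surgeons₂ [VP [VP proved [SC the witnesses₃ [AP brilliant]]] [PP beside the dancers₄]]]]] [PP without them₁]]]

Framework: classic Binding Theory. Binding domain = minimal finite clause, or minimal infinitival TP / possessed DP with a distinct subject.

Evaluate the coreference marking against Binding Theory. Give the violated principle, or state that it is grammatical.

The two coindexed NPs are *the twins₁* and *them₁*.
*them₁* is a pronoun. Its binding domain is the matrix TP, whose subject is the twins₁.
*the twins₁* c-commands it within that domain and carries the same index.
The pronoun is locally bound → Principle B violation.

Principle B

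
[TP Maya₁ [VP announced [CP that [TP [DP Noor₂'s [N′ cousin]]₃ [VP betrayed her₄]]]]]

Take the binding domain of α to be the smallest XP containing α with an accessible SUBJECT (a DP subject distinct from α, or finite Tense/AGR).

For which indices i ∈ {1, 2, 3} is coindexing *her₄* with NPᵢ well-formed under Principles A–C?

{1, 2}

*her* is a pronoun, so Principle B applies: it must be free in its binding domain.
Binding domain of *her₄*: the embedded TP, whose subject is [Noor₂'s cousin]₃.
*Maya₁* c-commands the pronoun but from outside its binding domain, and is not c-commanded by it → coindexation permitted.
*Noor₂* and the pronoun do not c-command one another → neither Principle B nor Principle C is at stake; coindexation permitted.
*[Noor₂'s cousin]₃* c-commands the pronoun within its binding domain → coindexation would violate Principle B.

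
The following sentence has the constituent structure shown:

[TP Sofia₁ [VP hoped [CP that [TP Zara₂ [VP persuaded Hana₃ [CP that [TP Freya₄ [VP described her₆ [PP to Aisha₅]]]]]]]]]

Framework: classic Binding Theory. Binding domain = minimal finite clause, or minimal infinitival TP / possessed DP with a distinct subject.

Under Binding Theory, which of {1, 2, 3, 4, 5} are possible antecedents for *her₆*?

*her* is a pronoun, so Principle B applies: it must be free in its binding domain.
Binding domain of *her₆*: the embedded TP, whose subject is Freya₄.
*Sofia₁* c-commands the pronoun but from outside its binding domain, and is not c-commanded by it → coindexation permitted.
*Zara₂* c-commands the pronoun but from outside its binding domain, and is not c-commanded by it → coindexation permitted.
*Hana₃* c-commands the pronoun but from outside its binding domain, and is not c-commanded by it → coindexation permitted.
*Freya₄* c-commands the pronoun within its binding domain → coindexation would violate Principle B.
*Aisha₅*: the pronoun c-commands this R-expression → coindexation would violate Principle C on *Aisha₅*.

{1, 2, 3}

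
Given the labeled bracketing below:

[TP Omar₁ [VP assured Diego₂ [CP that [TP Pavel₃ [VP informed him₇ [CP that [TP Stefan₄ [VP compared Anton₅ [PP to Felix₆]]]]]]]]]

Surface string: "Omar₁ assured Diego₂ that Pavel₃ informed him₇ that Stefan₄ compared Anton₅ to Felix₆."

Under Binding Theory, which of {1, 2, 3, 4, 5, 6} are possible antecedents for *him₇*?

*him* is a pronoun, so Principle B applies: it must be free in its binding domain.
Binding domain of *him₇*: the embedded TP, whose subject is Pavel₃.
*Omar₁* c-commands the pronoun but from outside its binding domain, and is not c-commanded by it → coindexation permitted.
*Diego₂* c-commands the pronoun but from outside its binding domain, and is not c-commanded by it → coindexation permitted.
*Pavel₃* c-commands the pronoun within its binding domain → coindexation would violate Principle B.
*Stefan₄*: the pronoun c-commands this R-expression → coindexation would violate Principle C on *Stefan₄*.
*Anton₅*: the pronoun c-commands this R-expression → coindexation would violate Principle C on *Anton₅*.
*Felix₆*: the pronoun c-commands this R-expression → coindexation would violate Principle C on *Felix₆*.

{1, 2}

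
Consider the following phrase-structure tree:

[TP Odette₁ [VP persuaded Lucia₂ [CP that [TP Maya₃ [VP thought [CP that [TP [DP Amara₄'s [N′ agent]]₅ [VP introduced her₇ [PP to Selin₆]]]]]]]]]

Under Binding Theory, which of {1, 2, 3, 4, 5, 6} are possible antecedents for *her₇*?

{1, 2, 3, 4}

*her* is a pronoun, so Principle B applies: it must be free in its binding domain.
Binding domain of *her₇*: the embedded TP, whose subject is [Amara₄'s agent]₅.
*Odette₁* c-commands the pronoun but from outside its binding domain, and is not c-commanded by it → coindexation permitted.
*Lucia₂* c-commands the pronoun but from outside its binding domain, and is not c-commanded by it → coindexation permitted.
*Maya₃* c-commands the pronoun but from outside its binding domain, and is not c-commanded by it → coindexation permitted.
*Amara₄* and the pronoun do not c-command one another → neither Principle B nor Principle C is at stake; coindexation permitted.
*[Amara₄'s agent]₅* c-commands the pronoun within its binding domain → coindexation would violate Principle B.
*Selin₆*: the pronoun c-commands this R-expression → coindexation would violate Principle C on *Selin₆*.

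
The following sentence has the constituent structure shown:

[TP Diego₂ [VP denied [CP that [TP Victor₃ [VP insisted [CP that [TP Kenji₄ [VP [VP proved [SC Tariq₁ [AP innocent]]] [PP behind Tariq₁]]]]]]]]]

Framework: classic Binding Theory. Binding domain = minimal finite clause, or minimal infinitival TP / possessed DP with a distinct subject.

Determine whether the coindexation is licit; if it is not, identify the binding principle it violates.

The two coindexed NPs are *Tariq₁* and *Tariq₁*.
*Tariq₁* is an R-expression; no coindexed NP c-commands it, so Principle C holds.
*Tariq₁* is an R-expression; *Tariq₁* does not c-command it, and no other NP shares its index, so Principle C is satisfied.
All principles are respected.

grammatical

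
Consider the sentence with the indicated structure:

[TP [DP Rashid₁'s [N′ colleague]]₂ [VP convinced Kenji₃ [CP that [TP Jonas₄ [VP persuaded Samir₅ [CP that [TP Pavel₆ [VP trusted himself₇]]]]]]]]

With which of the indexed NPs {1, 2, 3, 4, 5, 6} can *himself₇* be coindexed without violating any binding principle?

{6}

*himself* is an anaphor, so Principle A applies: it must be bound in its binding domain.
Binding domain of *himself₇*: the embedded TP, whose subject is Pavel₆.
*Rashid₁* does not c-command the anaphor → cannot bind it.
*[Rashid₁'s colleague]₂* c-commands the anaphor but is outside its binding domain → cannot satisfy Principle A.
*Kenji₃* c-commands the anaphor but is outside its binding domain → cannot satisfy Principle A.
*Jonas₄* c-commands the anaphor but is outside its binding domain → cannot satisfy Principle A.
*Samir₅* c-commands the anaphor but is outside its binding domain → cannot satisfy Principle A.
*Pavel₆* c-commands the anaphor within its binding domain → licit binder.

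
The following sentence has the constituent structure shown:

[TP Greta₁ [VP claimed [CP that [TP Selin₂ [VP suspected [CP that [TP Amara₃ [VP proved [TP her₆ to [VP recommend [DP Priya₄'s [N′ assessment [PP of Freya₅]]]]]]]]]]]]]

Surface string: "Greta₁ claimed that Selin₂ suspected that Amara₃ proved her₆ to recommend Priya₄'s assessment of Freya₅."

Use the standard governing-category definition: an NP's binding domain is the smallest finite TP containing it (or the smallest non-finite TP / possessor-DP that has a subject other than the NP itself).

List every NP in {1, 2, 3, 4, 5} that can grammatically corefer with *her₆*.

*her* is a pronoun, so Principle B applies: it must be free in its binding domain.
Binding domain of *her₆*: the embedded TP, whose subject is Amara₃.
*Greta₁* c-commands the pronoun but from outside its binding domain, and is not c-commanded by it → coindexation permitted.
*Selin₂* c-commands the pronoun but from outside its binding domain, and is not c-commanded by it → coindexation permitted.
*Amara₃* c-commands the pronoun within its binding domain → coindexation would violate Principle B.
*Priya₄*: the pronoun c-commands this R-expression → coindexation would violate Principle C on *Priya₄*.
*Freya₅*: the pronoun c-commands this R-expression → coindexation would violate Principle C on *Freya₅*.

{1, 2}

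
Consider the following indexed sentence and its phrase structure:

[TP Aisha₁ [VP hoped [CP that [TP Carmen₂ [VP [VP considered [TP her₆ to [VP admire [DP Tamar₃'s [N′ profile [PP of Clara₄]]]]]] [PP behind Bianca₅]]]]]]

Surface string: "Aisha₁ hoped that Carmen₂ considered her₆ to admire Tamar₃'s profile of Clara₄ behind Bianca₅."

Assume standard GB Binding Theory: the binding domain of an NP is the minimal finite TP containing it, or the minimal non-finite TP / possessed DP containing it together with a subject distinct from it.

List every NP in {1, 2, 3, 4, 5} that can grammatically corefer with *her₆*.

*her* is a pronoun, so Principle B applies: it must be free in its binding domain.
Binding domain of *her₆*: the embedded TP, whose subject is Carmen₂.
*Aisha₁* c-commands the pronoun but from outside its binding domain, and is not c-commanded by it → coindexation permitted.
*Carmen₂* c-commands the pronoun within its binding domain → coindexation would violate Principle B.
*Tamar₃*: the pronoun c-commands this R-expression → coindexation would violate Principle C on *Tamar₃*.
*Clara₄*: the pronoun c-commands this R-expression → coindexation would violate Principle C on *Clara₄*.
*Bianca₅* and the pronoun do not c-command one another → neither Principle B nor Principle C is at stake; coindexation permitted.

{1, 5}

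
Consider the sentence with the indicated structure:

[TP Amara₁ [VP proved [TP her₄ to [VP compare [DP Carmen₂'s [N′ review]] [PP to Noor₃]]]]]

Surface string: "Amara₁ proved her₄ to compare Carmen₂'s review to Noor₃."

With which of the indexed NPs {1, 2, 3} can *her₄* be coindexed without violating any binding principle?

none

*her* is a pronoun, so Principle B applies: it must be free in its binding domain.
Binding domain of *her₄*: the matrix TP, whose subject is Amara₁.
*Amara₁* c-commands the pronoun within its binding domain → coindexation would violate Principle B.
*Carmen₂*: the pronoun c-commands this R-expression → coindexation would violate Principle C on *Carmen₂*.
*Noor₃*: the pronoun c-commands this R-expression → coindexation would violate Principle C on *Noor₃*.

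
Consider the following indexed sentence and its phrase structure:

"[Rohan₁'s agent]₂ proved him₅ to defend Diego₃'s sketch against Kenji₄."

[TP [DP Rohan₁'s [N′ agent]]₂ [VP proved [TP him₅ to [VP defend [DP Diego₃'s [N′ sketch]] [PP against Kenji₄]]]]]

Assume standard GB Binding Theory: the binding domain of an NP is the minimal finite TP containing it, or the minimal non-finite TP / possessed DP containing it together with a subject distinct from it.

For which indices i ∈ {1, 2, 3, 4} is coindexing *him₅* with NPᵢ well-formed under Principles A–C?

{1}

*him* is a pronoun, so Principle B applies: it must be free in its binding domain.
Binding domain of *him₅*: the matrix TP, whose subject is [Rohan₁'s agent]₂.
*Rohan₁* and the pronoun do not c-command one another → neither Principle B nor Principle C is at stake; coindexation permitted.
*[Rohan₁'s agent]₂* c-commands the pronoun within its binding domain → coindexation would violate Principle B.
*Diego₃*: the pronoun c-commands this R-expression → coindexation would violate Principle C on *Diego₃*.
*Kenji₄*: the pronoun c-commands this R-expression → coindexation would violate Principle C on *Kenji₄*.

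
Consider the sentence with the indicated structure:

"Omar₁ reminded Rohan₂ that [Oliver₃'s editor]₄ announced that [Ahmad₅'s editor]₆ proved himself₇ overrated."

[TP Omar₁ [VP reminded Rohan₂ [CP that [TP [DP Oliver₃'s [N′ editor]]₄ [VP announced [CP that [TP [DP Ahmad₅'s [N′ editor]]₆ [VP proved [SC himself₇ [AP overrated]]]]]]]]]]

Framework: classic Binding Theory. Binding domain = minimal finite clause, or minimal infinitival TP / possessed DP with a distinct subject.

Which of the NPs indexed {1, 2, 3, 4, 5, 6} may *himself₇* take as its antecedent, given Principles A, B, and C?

{6}

*himself* is an anaphor, so Principle A applies: it must be bound in its binding domain.
Binding domain of *himself₇*: the embedded TP, whose subject is [Ahmad₅'s editor]₆.
*Omar₁* c-commands the anaphor but is outside its binding domain → cannot satisfy Principle A.
*Rohan₂* c-commands the anaphor but is outside its binding domain → cannot satisfy Principle A.
*Oliver₃* does not c-command the anaphor → cannot bind it.
*[Oliver₃'s editor]₄* c-commands the anaphor but is outside its binding domain → cannot satisfy Principle A.
*Ahmad₅* does not c-command the anaphor → cannot bind it.
*[Ahmad₅'s editor]₆* c-commands the anaphor within its binding domain → licit binder.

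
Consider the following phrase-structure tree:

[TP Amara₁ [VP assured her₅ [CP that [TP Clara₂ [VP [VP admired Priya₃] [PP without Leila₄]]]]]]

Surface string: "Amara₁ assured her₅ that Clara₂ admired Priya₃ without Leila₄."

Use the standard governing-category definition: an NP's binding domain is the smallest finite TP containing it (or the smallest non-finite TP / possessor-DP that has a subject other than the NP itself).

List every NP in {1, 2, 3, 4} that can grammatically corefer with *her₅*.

*her* is a pronoun, so Principle B applies: it must be free in its binding domain.
Binding domain of *her₅*: the matrix TP, whose subject is Amara₁.
*Amara₁* c-commands the pronoun within its binding domain → coindexation would violate Principle B.
*Clara₂*: the pronoun c-commands this R-expression → coindexation would violate Principle C on *Clara₂*.
*Priya₃*: the pronoun c-commands this R-expression → coindexation would violate Principle C on *Priya₃*.
*Leila₄*: the pronoun c-commands this R-expression → coindexation would violate Principle C on *Leila₄*.

none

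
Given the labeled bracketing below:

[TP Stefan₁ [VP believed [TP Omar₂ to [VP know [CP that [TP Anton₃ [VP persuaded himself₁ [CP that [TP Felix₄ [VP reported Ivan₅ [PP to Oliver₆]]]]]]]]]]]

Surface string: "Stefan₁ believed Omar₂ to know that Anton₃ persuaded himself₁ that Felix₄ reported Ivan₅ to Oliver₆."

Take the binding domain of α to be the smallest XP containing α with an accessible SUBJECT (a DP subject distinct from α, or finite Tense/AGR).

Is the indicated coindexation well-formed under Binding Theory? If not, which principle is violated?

Principle A

The two coindexed NPs are *Stefan₁* and *himself₁*.
*himself₁* is an anaphor. Principle A requires it to be bound within its binding domain — the embedded TP, whose subject is Anton₃.
Within that domain it is c-commanded by *Anton₃*, which does not share its index.
*Stefan₁* does c-command the anaphor, but from outside its binding domain.
The anaphor is unbound in its domain → Principle A violation.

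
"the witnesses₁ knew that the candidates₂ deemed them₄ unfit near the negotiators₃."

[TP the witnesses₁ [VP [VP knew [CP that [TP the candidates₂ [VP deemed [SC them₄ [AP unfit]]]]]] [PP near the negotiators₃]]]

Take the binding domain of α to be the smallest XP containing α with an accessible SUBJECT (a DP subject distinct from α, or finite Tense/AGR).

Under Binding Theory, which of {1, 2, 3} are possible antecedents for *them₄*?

{1, 3}

*them* is a pronoun, so Principle B applies: it must be free in its binding domain.
Binding domain of *them₄*: the embedded TP, whose subject is the candidates₂.
*the witnesses₁* c-commands the pronoun but from outside its binding domain, and is not c-commanded by it → coindexation permitted.
*the candidates₂* c-commands the pronoun within its binding domain → coindexation would violate Principle B.
*the negotiators₃* and the pronoun do not c-command one another → neither Principle B nor Principle C is at stake; coindexation permitted.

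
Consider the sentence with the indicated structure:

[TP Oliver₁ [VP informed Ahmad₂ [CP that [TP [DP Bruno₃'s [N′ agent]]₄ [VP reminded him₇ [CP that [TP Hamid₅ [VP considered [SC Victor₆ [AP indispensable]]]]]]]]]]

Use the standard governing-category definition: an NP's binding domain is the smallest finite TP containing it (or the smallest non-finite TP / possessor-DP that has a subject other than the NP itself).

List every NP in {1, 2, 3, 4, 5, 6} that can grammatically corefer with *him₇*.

*him* is a pronoun, so Principle B applies: it must be free in its binding domain.
Binding domain of *him₇*: the embedded TP, whose subject is [Bruno₃'s agent]₄.
*Oliver₁* c-commands the pronoun but from outside its binding domain, and is not c-commanded by it → coindexation permitted.
*Ahmad₂* c-commands the pronoun but from outside its binding domain, and is not c-commanded by it → coindexation permitted.
*Bruno₃* and the pronoun do not c-command one another → neither Principle B nor Principle C is at stake; coindexation permitted.
*[Bruno₃'s agent]₄* c-commands the pronoun within its binding domain → coindexation would violate Principle B.
*Hamid₅*: the pronoun c-commands this R-expression → coindexation would violate Principle C on *Hamid₅*.
*Victor₆*: the pronoun c-commands this R-expression → coindexation would violate Principle C on *Victor₆*.

{1, 2, 3}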